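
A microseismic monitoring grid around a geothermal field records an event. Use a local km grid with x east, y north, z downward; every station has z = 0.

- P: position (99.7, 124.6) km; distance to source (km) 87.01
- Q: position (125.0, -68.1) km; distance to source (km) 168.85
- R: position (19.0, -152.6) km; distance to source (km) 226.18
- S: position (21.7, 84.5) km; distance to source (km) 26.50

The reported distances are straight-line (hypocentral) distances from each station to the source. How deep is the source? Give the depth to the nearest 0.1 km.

20.4 km

Each station gives a sphere (x−x_i)² + (y−y_i)² + z² = d_i² (stations at z=0).
Subtracting the P sphere from Q and R: z² cancels, leaving linear equations in x and y:
50.6 x − 385.4 y = -26142.22
-161.4 x − 554.4 y = -45404.14
Solving: x ≈ 33.300, y ≈ 72.203 km (keep extra digits for the depth step; rounded: 33.3, 72.2).
Then from the P sphere: z² = 87.01² − (x − 99.7)² − (y − 124.6)² with x = 33.300, y = 72.203, so z ≈ 20.404 ≈ 20.4 km.
Check against S (with the unrounded solution): distance 26.50 ≈ 26.50 km. ✓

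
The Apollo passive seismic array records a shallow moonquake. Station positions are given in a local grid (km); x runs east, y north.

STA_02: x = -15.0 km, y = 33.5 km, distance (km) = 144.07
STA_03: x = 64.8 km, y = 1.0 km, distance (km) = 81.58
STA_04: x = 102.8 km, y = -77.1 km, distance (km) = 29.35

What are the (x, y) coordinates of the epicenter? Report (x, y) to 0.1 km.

Circle about each station: (x + 15.0)² + (y − 33.5)² = 144.07²; (x − 64.8)² + (y − 1.0)² = 81.58²; (x − 102.8)² + (y + 77.1)² = 29.35².
Subtracting pairs of circle equations eliminates x²+y² and gives linear equations (the radical axes):
159.6 x − 65.0 y = 16953.66
235.6 x − 221.2 y = 35059.74
Solving the 2×2 system: x ≈ 73.6, y ≈ -80.1 km.

x ≈ 73.6 km, y ≈ -80.1 km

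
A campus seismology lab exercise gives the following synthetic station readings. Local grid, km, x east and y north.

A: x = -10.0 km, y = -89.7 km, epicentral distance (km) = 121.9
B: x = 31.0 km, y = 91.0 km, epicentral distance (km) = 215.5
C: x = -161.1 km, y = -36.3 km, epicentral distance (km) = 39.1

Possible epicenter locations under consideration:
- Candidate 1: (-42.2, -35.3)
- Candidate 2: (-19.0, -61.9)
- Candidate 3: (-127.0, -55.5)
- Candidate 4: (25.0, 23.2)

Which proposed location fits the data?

For each candidate, compare |candidate − station| to the reported distance:
Candidate 1: residuals A 58.7, B 69.5, C 79.8 → max 79.8 km
Candidate 2: residuals A 92.7, B 54.6, C 105.3 → max 105.3 km
Candidate 3: residuals A 0.0, B 0.0, C 0.0 → max 0.0 km
Candidate 4: residuals A 3.7, B 147.4, C 156.3 → max 156.3 km
Only Candidate 3 has all residuals ≈ 0.

Candidate 3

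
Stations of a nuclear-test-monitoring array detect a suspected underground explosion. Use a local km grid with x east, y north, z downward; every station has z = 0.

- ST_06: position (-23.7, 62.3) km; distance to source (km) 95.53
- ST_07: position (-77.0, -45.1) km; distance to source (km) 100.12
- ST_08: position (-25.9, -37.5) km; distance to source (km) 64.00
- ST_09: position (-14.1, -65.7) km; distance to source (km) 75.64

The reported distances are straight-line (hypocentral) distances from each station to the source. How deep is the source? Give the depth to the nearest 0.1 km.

Each station gives a sphere (x−x_i)² + (y−y_i)² + z² = d_i² (stations at z=0).
Subtracting the ST_06 sphere from ST_07 and ST_08: z² cancels, leaving linear equations in x and y:
-106.6 x − 214.8 y = 2622.00
-4.4 x − 199.6 y = 2664.06
Solving: x ≈ 2.405, y ≈ -13.400 km (keep extra digits for the depth step; rounded: 2.4, -13.4).
Then from the ST_06 sphere: z² = 95.53² − (x + 23.7)² − (y − 62.3)² with x = 2.405, y = -13.400, so z ≈ 52.096 ≈ 52.1 km.

52.1 km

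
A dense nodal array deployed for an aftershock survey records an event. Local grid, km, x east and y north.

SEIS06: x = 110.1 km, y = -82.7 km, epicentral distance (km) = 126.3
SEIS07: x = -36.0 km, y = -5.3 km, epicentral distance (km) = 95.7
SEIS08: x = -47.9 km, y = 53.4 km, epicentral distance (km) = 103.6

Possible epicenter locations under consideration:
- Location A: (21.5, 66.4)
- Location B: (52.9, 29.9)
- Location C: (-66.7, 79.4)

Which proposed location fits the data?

For each candidate, compare |candidate − station| to the reported distance:
Location A: residuals SEIS06 47.1, SEIS07 3.8, SEIS08 33.0 → max 47.1 km
Location B: residuals SEIS06 0.0, SEIS07 0.1, SEIS08 0.1 → max 0.1 km
Location C: residuals SEIS06 113.6, SEIS07 5.6, SEIS08 71.5 → max 113.6 km
Only Location B has all residuals ≈ 0.

Location B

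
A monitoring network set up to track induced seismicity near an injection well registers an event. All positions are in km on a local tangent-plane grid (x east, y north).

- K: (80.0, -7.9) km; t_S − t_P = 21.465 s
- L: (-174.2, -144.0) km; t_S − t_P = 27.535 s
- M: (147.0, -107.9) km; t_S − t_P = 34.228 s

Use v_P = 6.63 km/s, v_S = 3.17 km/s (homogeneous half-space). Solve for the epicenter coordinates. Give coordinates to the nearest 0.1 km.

Distance from S−P lag: d = Δt · v_P v_S / (v_P − v_S) = Δt · (6.63·3.17)/(6.63−3.17) ≈ 6.0743·Δt.
So d_K = 130.38, d_L = 167.26, d_M = 207.91 km.
Circle about each station: (x − 80.0)² + (y + 7.9)² = 130.38²; (x + 174.2)² + (y + 144.0)² = 167.26²; (x − 147.0)² + (y + 107.9)² = 207.91².
Subtracting the K equation from the L and M equations removes the quadratic terms:
-508.4 x − 272.2 y = 33642.27
134.0 x − 200.0 y = 561.38
Solving the 2×2 system: x ≈ -47.6, y ≈ -34.7 km.

(-47.6, -34.7)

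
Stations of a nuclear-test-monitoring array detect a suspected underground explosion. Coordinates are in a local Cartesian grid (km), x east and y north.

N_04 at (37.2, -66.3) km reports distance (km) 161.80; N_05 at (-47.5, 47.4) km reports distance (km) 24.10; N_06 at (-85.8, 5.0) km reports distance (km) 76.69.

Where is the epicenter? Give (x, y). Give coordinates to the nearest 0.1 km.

Circle about each station: (x − 37.2)² + (y + 66.3)² = 161.80²; (x + 47.5)² + (y − 47.4)² = 24.10²; (x + 85.8)² + (y − 5.0)² = 76.69².
Subtracting the N_04 equation from the N_05 and N_06 equations removes the quadratic terms:
-169.4 x + 227.4 y = 24321.91
-246.0 x + 142.6 y = 21904.99
Solving the 2×2 system: x ≈ -47.6, y ≈ 71.5 km.

x ≈ -47.6 km, y ≈ 71.5 km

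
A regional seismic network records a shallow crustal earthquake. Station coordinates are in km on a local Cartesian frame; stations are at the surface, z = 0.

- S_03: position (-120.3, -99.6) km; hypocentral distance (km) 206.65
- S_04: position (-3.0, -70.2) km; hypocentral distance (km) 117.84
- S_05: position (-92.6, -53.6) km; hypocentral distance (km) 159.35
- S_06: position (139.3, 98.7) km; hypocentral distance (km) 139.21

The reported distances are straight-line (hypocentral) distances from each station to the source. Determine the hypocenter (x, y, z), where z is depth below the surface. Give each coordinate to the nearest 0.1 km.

(33.0, 27.6, 55.0)

Each station gives a sphere (x−x_i)² + (y−y_i)² + z² = d_i² (stations at z=0).
Subtracting the S_03 sphere from S_04 and S_05: z² cancels, leaving linear equations in x and y:
234.6 x + 58.8 y = 9362.75
55.4 x + 92.0 y = 4367.27
Solving: x ≈ 32.991, y ≈ 27.604 km (keep extra digits for the depth step; rounded: 33.0, 27.6).
Then from the S_03 sphere: z² = 206.65² − (x + 120.3)² − (y + 99.6)² with x = 32.991, y = 27.604, so z ≈ 55.002 ≈ 55.0 km.
Check against S_06 (with the unrounded solution): distance 139.22 ≈ 139.21 km. ✓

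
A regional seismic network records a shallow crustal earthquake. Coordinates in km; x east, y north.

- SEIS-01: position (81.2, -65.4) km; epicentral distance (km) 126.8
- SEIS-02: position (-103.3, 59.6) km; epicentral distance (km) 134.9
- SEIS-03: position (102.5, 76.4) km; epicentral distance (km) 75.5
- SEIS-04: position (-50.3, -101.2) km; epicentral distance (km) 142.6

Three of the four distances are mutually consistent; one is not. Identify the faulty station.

Solve using three stations at a time. Using SEIS-01, SEIS-02, SEIS-03 (subtract circle equations pairwise → linear system) gives (x, y) ≈ (31.3, 51.2).
Distances from that point to each station vs reported:
  SEIS-01: calculated 126.8 vs reported 126.8 → residual 0.0 km
  SEIS-02: calculated 134.9 vs reported 134.9 → residual 0.0 km
  SEIS-03: calculated 75.5 vs reported 75.5 → residual 0.0 km
  SEIS-04: calculated 172.9 vs reported 142.6 → residual 30.3 km
SEIS-01, SEIS-02, SEIS-03 are mutually consistent (residuals ≈ 0); SEIS-04 is off by 30.3 km.

SEIS-04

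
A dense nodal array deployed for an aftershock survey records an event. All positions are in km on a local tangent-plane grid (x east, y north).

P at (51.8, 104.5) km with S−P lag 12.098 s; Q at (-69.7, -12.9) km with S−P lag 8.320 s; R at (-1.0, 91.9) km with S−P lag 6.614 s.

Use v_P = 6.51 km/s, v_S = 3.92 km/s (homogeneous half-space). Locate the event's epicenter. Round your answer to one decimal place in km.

Distance from S−P lag: d = Δt · v_P v_S / (v_P − v_S) = Δt · (6.51·3.92)/(6.51−3.92) ≈ 9.8530·Δt.
So d_P = 119.20, d_Q = 81.98, d_R = 65.17 km.
Circle about each station: (x − 51.8)² + (y − 104.5)² = 119.20²; (x + 69.7)² + (y + 12.9)² = 81.98²; (x + 1.0)² + (y − 91.9)² = 65.17².
Subtracting pairs of circle equations eliminates x²+y² and gives linear equations (the radical axes):
-243.0 x − 234.8 y = -1091.07
-105.6 x − 25.2 y = 4804.63
Solving the 2×2 system: x ≈ -61.9, y ≈ 68.7 km.

(-61.9, 68.7)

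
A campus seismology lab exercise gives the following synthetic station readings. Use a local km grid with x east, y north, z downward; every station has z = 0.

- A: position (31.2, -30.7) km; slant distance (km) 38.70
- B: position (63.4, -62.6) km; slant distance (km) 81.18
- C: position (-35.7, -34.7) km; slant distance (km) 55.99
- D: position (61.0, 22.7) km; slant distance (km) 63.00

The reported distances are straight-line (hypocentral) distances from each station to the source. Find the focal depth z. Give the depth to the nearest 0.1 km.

Each station gives a sphere (x−x_i)² + (y−y_i)² + z² = d_i² (stations at z=0).
Subtracting the A sphere from B and C: z² cancels, leaving linear equations in x and y:
64.4 x − 63.8 y = 929.89
-133.8 x − 8.0 y = -1074.54
Solving: x ≈ 8.396, y ≈ -6.100 km (keep extra digits for the depth step; rounded: 8.4, -6.1).
Then from the A sphere: z² = 38.70² − (x − 31.2)² − (y + 30.7)² with x = 8.396, y = -6.100, so z ≈ 19.300 ≈ 19.3 km.

19.3 km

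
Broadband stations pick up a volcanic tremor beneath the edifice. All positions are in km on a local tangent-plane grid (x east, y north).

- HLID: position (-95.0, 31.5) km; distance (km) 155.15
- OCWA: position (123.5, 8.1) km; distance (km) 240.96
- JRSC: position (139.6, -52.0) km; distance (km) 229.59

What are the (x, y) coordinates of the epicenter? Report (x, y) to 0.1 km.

Circle about each station: (x + 95.0)² + (y − 31.5)² = 155.15²; (x − 123.5)² + (y − 8.1)² = 240.96²; (x − 139.6)² + (y + 52.0)² = 229.59².
Subtracting pairs of circle equations eliminates x²+y² and gives linear equations (the radical axes):
437.0 x − 46.8 y = -28689.59
469.2 x − 167.0 y = -16465.14
Solving the 2×2 system: x ≈ -78.8, y ≈ -122.8 km.

x ≈ -78.8 km, y ≈ -122.8 km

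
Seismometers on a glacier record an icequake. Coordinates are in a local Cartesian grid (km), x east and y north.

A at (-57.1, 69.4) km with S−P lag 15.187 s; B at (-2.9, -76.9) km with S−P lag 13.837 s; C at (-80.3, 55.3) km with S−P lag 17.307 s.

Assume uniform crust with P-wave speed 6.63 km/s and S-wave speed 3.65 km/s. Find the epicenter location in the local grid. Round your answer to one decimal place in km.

x ≈ 55.5 km, y ≈ 19.1 km

Distance from S−P lag: d = Δt · v_P v_S / (v_P − v_S) = Δt · (6.63·3.65)/(6.63−3.65) ≈ 8.1206·Δt.
So d_A = 123.33, d_B = 112.37, d_C = 140.54 km.
Circle about each station: (x + 57.1)² + (y − 69.4)² = 123.33²; (x + 2.9)² + (y + 76.9)² = 112.37²; (x + 80.3)² + (y − 55.3)² = 140.54².
Subtracting pairs of circle equations eliminates x²+y² and gives linear equations (the radical axes):
108.4 x − 292.6 y = 428.52
-46.4 x − 28.2 y = -3111.79
Solving the 2×2 system: x ≈ 55.5, y ≈ 19.1 km.
Check against A (with the unrounded x, y): √((x + 57.1)²+(y − 69.4)²) = 123.30 ≈ 123.33 km. ✓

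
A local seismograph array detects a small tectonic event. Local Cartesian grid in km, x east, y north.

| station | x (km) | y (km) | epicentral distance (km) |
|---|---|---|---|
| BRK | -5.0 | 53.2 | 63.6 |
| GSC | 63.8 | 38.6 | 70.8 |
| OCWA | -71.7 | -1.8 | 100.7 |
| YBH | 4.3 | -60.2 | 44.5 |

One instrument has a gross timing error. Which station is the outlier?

BRK

Solve using three stations at a time. Using GSC, OCWA, YBH (subtract circle equations pairwise → linear system) gives (x, y) ≈ (27.0, -21.9).
Distances from that point to each station vs reported:
  BRK: calculated 81.6 vs reported 63.6 → residual 18.0 km
  GSC: calculated 70.8 vs reported 70.8 → residual 0.0 km
  OCWA: calculated 100.7 vs reported 100.7 → residual 0.0 km
  YBH: calculated 44.5 vs reported 44.5 → residual 0.0 km
GSC, OCWA, YBH are mutually consistent (residuals ≈ 0); BRK is off by 18.0 km.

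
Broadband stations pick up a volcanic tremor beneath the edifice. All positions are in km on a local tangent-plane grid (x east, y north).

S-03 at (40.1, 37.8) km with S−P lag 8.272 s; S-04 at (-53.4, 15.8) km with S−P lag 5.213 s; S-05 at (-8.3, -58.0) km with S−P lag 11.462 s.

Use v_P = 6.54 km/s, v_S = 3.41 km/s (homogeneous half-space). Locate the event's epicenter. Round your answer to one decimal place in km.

Distance from S−P lag: d = Δt · v_P v_S / (v_P − v_S) = Δt · (6.54·3.41)/(6.54−3.41) ≈ 7.1250·Δt.
So d_S-03 = 58.94, d_S-04 = 37.14, d_S-05 = 81.67 km.
Circle about each station: (x − 40.1)² + (y − 37.8)² = 58.94²; (x + 53.4)² + (y − 15.8)² = 37.14²; (x + 8.3)² + (y + 58.0)² = 81.67².
Subtracting the S-03 equation from the S-04 and S-05 equations removes the quadratic terms:
-187.0 x − 44.0 y = 2158.89
-96.8 x − 191.6 y = -2800.03
Solving the 2×2 system: x ≈ -17.0, y ≈ 23.2 km.

x ≈ -17.0 km, y ≈ 23.2 km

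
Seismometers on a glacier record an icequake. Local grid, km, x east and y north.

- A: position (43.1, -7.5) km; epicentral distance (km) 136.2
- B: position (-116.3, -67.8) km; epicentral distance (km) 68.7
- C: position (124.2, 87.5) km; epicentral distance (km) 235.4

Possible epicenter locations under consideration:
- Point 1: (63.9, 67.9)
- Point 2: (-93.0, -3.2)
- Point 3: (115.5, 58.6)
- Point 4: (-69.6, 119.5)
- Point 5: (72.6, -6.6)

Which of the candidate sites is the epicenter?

For each candidate, compare |candidate − station| to the reported distance:
Point 1: residuals A 58.0, B 156.9, C 172.0 → max 172.0 km
Point 2: residuals A 0.0, B 0.0, C 0.0 → max 0.0 km
Point 3: residuals A 38.2, B 195.3, C 205.2 → max 205.2 km
Point 4: residuals A 33.6, B 124.3, C 39.0 → max 124.3 km
Point 5: residuals A 106.7, B 129.9, C 128.1 → max 129.9 km
Only Point 2 has all residuals ≈ 0.

Point 2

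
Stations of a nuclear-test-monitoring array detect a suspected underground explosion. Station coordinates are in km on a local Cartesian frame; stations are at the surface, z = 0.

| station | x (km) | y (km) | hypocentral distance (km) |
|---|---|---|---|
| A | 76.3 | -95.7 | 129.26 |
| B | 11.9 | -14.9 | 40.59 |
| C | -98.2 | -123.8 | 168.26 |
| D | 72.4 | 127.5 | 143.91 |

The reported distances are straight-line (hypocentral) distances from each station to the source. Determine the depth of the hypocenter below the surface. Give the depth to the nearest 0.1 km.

34.0 km

Each station gives a sphere (x−x_i)² + (y−y_i)² + z² = d_i² (stations at z=0).
Subtracting the A sphere from B and C: z² cancels, leaving linear equations in x and y:
-128.8 x + 161.6 y = 444.04
-349.0 x − 56.2 y = -1613.78
Solving: x ≈ 3.706, y ≈ 5.701 km (keep extra digits for the depth step; rounded: 3.7, 5.7).
Then from the A sphere: z² = 129.26² − (x − 76.3)² − (y + 95.7)² with x = 3.706, y = 5.701, so z ≈ 34.001 ≈ 34.0 km.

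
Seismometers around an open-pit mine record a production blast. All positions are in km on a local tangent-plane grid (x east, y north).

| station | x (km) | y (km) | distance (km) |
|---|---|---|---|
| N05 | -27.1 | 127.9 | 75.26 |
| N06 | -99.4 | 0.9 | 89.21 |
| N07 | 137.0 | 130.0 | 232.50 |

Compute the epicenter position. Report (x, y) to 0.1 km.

Circle about each station: (x + 27.1)² + (y − 127.9)² = 75.26²; (x + 99.4)² + (y − 0.9)² = 89.21²; (x − 137.0)² + (y − 130.0)² = 232.50².
Subtracting pairs of circle equations eliminates x²+y² and gives linear equations (the radical axes):
-144.6 x − 254.0 y = -9506.01
328.2 x + 4.2 y = -29816.00
Solving the 2×2 system: x ≈ -92.0, y ≈ 89.8 km.
Check against N05 (with the unrounded x, y): √((x + 27.1)²+(y − 127.9)²) = 75.25 ≈ 75.26 km. ✓

(-92.0, 89.8)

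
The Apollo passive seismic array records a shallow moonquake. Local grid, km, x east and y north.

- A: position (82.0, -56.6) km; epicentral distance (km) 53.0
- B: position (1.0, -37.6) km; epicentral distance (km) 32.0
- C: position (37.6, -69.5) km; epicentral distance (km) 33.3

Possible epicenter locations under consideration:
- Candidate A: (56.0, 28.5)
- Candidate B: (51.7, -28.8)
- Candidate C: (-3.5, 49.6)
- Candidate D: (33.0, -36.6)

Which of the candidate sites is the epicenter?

Candidate D

For each candidate, compare |candidate − station| to the reported distance:
Candidate A: residuals A 36.0, B 54.0, C 66.4 → max 66.4 km
Candidate B: residuals A 11.9, B 19.5, C 9.8 → max 19.5 km
Candidate C: residuals A 83.3, B 55.3, C 92.7 → max 92.7 km
Candidate D: residuals A 0.1, B 0.0, C 0.1 → max 0.1 km
Only Candidate D has all residuals ≈ 0.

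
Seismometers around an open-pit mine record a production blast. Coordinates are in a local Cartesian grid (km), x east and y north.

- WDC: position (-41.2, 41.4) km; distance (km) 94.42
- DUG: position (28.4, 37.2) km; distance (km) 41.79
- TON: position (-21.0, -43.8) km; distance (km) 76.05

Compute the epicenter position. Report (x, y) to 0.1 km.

Circle about each station: (x + 41.2)² + (y − 41.4)² = 94.42²; (x − 28.4)² + (y − 37.2)² = 41.79²; (x + 21.0)² + (y + 43.8)² = 76.05².
Subtracting the WDC equation from the DUG and TON equations removes the quadratic terms:
139.2 x − 8.4 y = 5947.73
40.4 x − 170.4 y = 2079.57
Solving the 2×2 system: x ≈ 42.6, y ≈ -2.1 km.
Check against WDC (with the unrounded x, y): √((x + 41.2)²+(y − 41.4)²) = 94.42 ≈ 94.42 km. ✓

x ≈ 42.6 km, y ≈ -2.1 km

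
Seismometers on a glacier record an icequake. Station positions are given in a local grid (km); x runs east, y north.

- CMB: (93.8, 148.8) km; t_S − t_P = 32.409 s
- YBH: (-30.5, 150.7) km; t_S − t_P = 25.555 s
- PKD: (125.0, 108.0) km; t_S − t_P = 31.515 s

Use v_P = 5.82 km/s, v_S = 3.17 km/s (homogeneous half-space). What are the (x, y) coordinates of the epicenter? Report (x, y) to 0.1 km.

(-48.5, -26.3)

Distance from S−P lag: d = Δt · v_P v_S / (v_P − v_S) = Δt · (5.82·3.17)/(5.82−3.17) ≈ 6.9620·Δt.
So d_CMB = 225.63, d_YBH = 177.91, d_PKD = 219.41 km.
Circle about each station: (x − 93.8)² + (y − 148.8)² = 225.63²; (x + 30.5)² + (y − 150.7)² = 177.91²; (x − 125.0)² + (y − 108.0)² = 219.41².
Subtracting pairs of circle equations eliminates x²+y² and gives linear equations (the radical axes):
-248.6 x + 3.8 y = 11957.79
62.4 x − 81.6 y = -882.73
Solving the 2×2 system: x ≈ -48.5, y ≈ -26.3 km.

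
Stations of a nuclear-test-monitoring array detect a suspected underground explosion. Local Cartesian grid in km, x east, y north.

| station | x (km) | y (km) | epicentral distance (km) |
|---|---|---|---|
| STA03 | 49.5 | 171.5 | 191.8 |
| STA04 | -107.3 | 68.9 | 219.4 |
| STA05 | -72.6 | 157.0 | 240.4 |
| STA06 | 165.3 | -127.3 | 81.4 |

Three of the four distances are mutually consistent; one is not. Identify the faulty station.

STA06

Solve using three stations at a time. Using STA03, STA04, STA05 (subtract circle equations pairwise → linear system) gives (x, y) ≈ (95.8, -15.0).
Distances from that point to each station vs reported:
  STA03: calculated 192.1 vs reported 191.8 → residual 0.3 km
  STA04: calculated 219.7 vs reported 219.4 → residual 0.3 km
  STA05: calculated 240.7 vs reported 240.4 → residual 0.3 km
  STA06: calculated 132.1 vs reported 81.4 → residual 50.7 km
STA03, STA04, STA05 are mutually consistent (residuals ≈ 0); STA06 is off by 50.7 km.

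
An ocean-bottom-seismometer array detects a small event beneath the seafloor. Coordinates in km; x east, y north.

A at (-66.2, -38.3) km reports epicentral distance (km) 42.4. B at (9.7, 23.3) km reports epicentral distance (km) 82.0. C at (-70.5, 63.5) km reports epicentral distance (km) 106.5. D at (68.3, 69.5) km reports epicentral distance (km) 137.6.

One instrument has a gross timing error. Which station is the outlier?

B

Solve using three stations at a time. Using A, C, D (subtract circle equations pairwise → linear system) gives (x, y) ≈ (-24.2, -32.4).
Distances from that point to each station vs reported:
  A: calculated 42.4 vs reported 42.4 → residual 0.0 km
  B: calculated 65.2 vs reported 82.0 → residual 16.8 km
  C: calculated 106.5 vs reported 106.5 → residual 0.0 km
  D: calculated 137.6 vs reported 137.6 → residual 0.0 km
A, C, D are mutually consistent (residuals ≈ 0); B is off by 16.8 km.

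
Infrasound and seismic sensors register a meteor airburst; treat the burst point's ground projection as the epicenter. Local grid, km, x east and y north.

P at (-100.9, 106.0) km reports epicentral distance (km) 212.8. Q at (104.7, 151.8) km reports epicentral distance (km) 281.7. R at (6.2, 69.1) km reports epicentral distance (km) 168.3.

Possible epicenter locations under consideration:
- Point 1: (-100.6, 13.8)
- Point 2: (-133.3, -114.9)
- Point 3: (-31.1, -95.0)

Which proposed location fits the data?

Point 3

For each candidate, compare |candidate − station| to the reported distance:
Point 1: residuals P 120.6, Q 34.3, R 48.0 → max 120.6 km
Point 2: residuals P 10.5, Q 75.8, R 62.6 → max 75.8 km
Point 3: residuals P 0.0, Q 0.0, R 0.0 → max 0.0 km
Only Point 3 has all residuals ≈ 0.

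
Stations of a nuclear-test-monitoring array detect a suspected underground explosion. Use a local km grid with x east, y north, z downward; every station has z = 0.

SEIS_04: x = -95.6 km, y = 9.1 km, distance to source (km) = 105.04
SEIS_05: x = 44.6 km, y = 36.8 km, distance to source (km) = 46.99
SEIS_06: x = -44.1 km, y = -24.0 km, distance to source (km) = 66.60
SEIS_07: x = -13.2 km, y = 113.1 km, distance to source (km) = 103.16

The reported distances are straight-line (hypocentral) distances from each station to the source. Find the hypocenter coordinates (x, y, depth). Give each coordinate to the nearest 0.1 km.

(7.8, 13.7, 17.9)

Each station gives a sphere (x−x_i)² + (y−y_i)² + z² = d_i² (stations at z=0).
Subtracting the SEIS_04 sphere from SEIS_05 and SEIS_06: z² cancels, leaving linear equations in x and y:
280.4 x + 55.4 y = 2946.57
103.0 x − 66.2 y = -103.52
Solving: x ≈ 7.801, y ≈ 13.702 km (keep extra digits for the depth step; rounded: 7.8, 13.7).
Then from the SEIS_04 sphere: z² = 105.04² − (x + 95.6)² − (y − 9.1)² with x = 7.801, y = 13.702, so z ≈ 17.901 ≈ 17.9 km.
Check against SEIS_07 (with the unrounded solution): distance 103.16 ≈ 103.16 km. ✓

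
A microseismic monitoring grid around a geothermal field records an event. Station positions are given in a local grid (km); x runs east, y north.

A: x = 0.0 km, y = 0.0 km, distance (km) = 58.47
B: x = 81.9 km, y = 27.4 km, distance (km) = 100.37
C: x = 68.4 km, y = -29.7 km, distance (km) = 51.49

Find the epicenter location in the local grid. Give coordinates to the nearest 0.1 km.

(22.9, -53.8)

Circle about each station: x² + y² = 58.47²; (x − 81.9)² + (y − 27.4)² = 100.37²; (x − 68.4)² + (y + 29.7)² = 51.49².
Subtracting the A equation from the B and C equations removes the quadratic terms:
163.8 x + 54.8 y = 802.97
136.8 x − 59.4 y = 6328.17
Solving the 2×2 system: x ≈ 22.9, y ≈ -53.8 km.
Check against A (with the unrounded x, y): √(x²+y²) = 58.47 ≈ 58.47 km. ✓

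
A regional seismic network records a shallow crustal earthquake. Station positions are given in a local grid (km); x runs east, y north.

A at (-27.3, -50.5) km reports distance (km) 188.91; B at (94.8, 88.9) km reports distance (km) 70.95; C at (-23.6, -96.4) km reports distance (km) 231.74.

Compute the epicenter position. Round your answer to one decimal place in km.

Circle about each station: (x + 27.3)² + (y + 50.5)² = 188.91²; (x − 94.8)² + (y − 88.9)² = 70.95²; (x + 23.6)² + (y + 96.4)² = 231.74².
Subtracting the A equation from the B and C equations removes the quadratic terms:
244.2 x + 278.8 y = 44247.80
7.4 x − 91.8 y = -11462.06
Solving the 2×2 system: x ≈ 35.4, y ≈ 127.7 km.

35.4 km east, 127.7 km north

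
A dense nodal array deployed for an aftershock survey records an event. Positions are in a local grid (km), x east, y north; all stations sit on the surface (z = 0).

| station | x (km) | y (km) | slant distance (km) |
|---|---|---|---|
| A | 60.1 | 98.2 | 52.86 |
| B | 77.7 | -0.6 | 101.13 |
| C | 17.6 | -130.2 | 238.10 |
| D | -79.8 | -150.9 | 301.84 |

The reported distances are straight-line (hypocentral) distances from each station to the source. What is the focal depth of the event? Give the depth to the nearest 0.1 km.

z ≈ 37.9 km

Each station gives a sphere (x−x_i)² + (y−y_i)² + z² = d_i² (stations at z=0).
Subtracting the A sphere from B and C: z² cancels, leaving linear equations in x and y:
35.2 x − 197.6 y = -14650.70
-85.0 x − 456.8 y = -49890.88
Solving: x ≈ 96.303, y ≈ 91.298 km (keep extra digits for the depth step; rounded: 96.3, 91.3).
Then from the A sphere: z² = 52.86² − (x − 60.1)² − (y − 98.2)² with x = 96.303, y = 91.298, so z ≈ 37.893 ≈ 37.9 km.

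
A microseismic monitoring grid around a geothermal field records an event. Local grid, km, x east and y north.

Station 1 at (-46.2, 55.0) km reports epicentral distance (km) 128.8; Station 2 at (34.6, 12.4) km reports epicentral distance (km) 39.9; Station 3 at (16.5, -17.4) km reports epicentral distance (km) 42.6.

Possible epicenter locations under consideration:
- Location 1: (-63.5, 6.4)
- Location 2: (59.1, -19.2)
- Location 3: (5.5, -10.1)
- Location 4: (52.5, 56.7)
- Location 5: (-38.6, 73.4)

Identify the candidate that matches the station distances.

For each candidate, compare |candidate − station| to the reported distance:
Location 1: residuals Station 1 77.2, Station 2 58.4, Station 3 40.9 → max 77.2 km
Location 2: residuals Station 1 0.0, Station 2 0.1, Station 3 0.0 → max 0.1 km
Location 3: residuals Station 1 45.7, Station 2 3.1, Station 3 29.4 → max 45.7 km
Location 4: residuals Station 1 30.1, Station 2 7.9, Station 3 39.8 → max 39.8 km
Location 5: residuals Station 1 108.9, Station 2 55.4, Station 3 63.6 → max 108.9 km
Only Location 2 has all residuals ≈ 0.

Location 2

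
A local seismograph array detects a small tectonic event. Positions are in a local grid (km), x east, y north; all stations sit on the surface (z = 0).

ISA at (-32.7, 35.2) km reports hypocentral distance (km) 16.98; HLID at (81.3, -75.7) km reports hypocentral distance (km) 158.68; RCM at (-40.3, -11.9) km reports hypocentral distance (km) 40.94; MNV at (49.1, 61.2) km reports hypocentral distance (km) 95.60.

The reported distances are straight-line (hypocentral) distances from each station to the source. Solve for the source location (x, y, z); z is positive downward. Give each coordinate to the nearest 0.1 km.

(-39.1, 26.8, 13.3)

Each station gives a sphere (x−x_i)² + (y−y_i)² + z² = d_i² (stations at z=0).
Subtracting the ISA sphere from HLID and RCM: z² cancels, leaving linear equations in x and y:
228.0 x − 221.8 y = -14859.17
-15.2 x − 94.2 y = -1930.39
Solving: x ≈ -39.099, y ≈ 26.801 km (keep extra digits for the depth step; rounded: -39.1, 26.8).
Then from the ISA sphere: z² = 16.98² − (x + 32.7)² − (y − 35.2)² with x = -39.099, y = 26.801, so z ≈ 13.298 ≈ 13.3 km.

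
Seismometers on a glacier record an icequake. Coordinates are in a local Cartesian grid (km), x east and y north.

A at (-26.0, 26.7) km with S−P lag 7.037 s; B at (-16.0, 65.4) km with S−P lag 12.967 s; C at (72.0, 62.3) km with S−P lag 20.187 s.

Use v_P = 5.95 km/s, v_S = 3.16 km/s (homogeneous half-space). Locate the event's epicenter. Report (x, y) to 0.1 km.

Distance from S−P lag: d = Δt · v_P v_S / (v_P − v_S) = Δt · (5.95·3.16)/(5.95−3.16) ≈ 6.7391·Δt.
So d_A = 47.42, d_B = 87.39, d_C = 136.04 km.
Circle about each station: (x + 26.0)² + (y − 26.7)² = 47.42²; (x + 16.0)² + (y − 65.4)² = 87.39²; (x − 72.0)² + (y − 62.3)² = 136.04².
Subtracting pairs of circle equations eliminates x²+y² and gives linear equations (the radical axes):
20.0 x + 77.4 y = -2244.09
196.0 x + 71.2 y = -8581.83
Solving the 2×2 system: x ≈ -36.7, y ≈ -19.5 km.

-36.7 km east, -19.5 km north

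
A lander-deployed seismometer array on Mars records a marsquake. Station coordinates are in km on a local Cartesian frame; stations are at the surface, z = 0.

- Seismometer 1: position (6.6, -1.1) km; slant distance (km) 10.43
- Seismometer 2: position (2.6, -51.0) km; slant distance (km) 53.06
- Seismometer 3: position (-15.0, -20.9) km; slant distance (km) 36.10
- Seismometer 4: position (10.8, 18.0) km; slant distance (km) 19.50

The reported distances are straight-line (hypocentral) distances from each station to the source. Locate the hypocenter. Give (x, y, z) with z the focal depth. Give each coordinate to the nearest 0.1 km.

Each station gives a sphere (x−x_i)² + (y−y_i)² + z² = d_i² (stations at z=0).
Subtracting the Seismometer 1 sphere from Seismometer 2 and Seismometer 3: z² cancels, leaving linear equations in x and y:
-8.0 x − 99.8 y = -143.59
-43.2 x − 39.6 y = -577.39
Solving: x ≈ 13.002, y ≈ 0.397 km (keep extra digits for the depth step; rounded: 13.0, 0.4).
Then from the Seismometer 1 sphere: z² = 10.43² − (x − 6.6)² − (y + 1.1)² with x = 13.002, y = 0.397, so z ≈ 8.097 ≈ 8.1 km.

x ≈ 13.0 km, y ≈ 0.4 km, depth ≈ 8.1 km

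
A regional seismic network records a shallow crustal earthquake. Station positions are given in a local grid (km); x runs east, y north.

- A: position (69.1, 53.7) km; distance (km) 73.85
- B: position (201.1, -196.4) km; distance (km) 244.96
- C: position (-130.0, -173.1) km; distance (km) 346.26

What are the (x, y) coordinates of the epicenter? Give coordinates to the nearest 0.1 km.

141.9 km east, 41.3 km north

Circle about each station: (x − 69.1)² + (y − 53.7)² = 73.85²; (x − 201.1)² + (y + 196.4)² = 244.96²; (x + 130.0)² + (y + 173.1)² = 346.26².
Subtracting the A equation from the B and C equations removes the quadratic terms:
264.0 x − 500.2 y = 16804.09
-398.2 x − 453.6 y = -75237.06
Solving the 2×2 system: x ≈ 141.9, y ≈ 41.3 km.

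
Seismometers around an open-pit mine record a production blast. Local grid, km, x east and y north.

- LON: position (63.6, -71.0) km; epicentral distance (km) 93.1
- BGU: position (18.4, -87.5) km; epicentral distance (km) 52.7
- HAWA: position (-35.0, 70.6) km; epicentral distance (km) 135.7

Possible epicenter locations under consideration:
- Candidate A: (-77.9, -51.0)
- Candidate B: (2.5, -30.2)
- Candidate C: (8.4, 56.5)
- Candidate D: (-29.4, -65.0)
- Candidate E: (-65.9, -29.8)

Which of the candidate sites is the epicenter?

Candidate D

For each candidate, compare |candidate − station| to the reported distance:
Candidate A: residuals LON 49.8, BGU 50.3, HAWA 6.8 → max 50.3 km
Candidate B: residuals LON 19.6, BGU 6.8, HAWA 28.2 → max 28.2 km
Candidate C: residuals LON 45.8, BGU 91.6, HAWA 90.1 → max 91.6 km
Candidate D: residuals LON 0.1, BGU 0.1, HAWA 0.0 → max 0.1 km
Candidate E: residuals LON 42.8, BGU 49.5, HAWA 30.7 → max 49.5 km
Only Candidate D has all residuals ≈ 0.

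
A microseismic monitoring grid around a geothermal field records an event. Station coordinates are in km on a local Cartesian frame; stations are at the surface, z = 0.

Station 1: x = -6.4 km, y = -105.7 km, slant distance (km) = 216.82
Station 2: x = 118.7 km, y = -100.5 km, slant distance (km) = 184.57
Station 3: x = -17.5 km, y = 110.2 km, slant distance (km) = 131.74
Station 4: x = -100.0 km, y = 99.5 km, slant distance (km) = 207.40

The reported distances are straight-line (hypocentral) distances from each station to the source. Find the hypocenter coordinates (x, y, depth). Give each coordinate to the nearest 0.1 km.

(100.4, 76.7, 48.3)

Each station gives a sphere (x−x_i)² + (y−y_i)² + z² = d_i² (stations at z=0).
Subtracting the Station 1 sphere from Station 2 and Station 3: z² cancels, leaving linear equations in x and y:
250.2 x + 10.4 y = 25921.32
-22.2 x + 431.8 y = 30892.32
Solving: x ≈ 100.414, y ≈ 76.706 km (keep extra digits for the depth step; rounded: 100.4, 76.7).
Then from the Station 1 sphere: z² = 216.82² − (x + 6.4)² − (y + 105.7)² with x = 100.414, y = 76.706, so z ≈ 48.267 ≈ 48.3 km.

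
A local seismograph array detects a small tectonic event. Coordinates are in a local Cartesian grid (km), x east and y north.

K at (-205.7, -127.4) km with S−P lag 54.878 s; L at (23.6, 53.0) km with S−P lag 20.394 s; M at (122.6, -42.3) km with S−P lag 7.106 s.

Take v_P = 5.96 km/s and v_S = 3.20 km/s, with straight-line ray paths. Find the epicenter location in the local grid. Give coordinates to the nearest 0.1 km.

Distance from S−P lag: d = Δt · v_P v_S / (v_P − v_S) = Δt · (5.96·3.20)/(5.96−3.20) ≈ 6.9101·Δt.
So d_K = 379.21, d_L = 140.93, d_M = 49.10 km.
Circle about each station: (x + 205.7)² + (y + 127.4)² = 379.21²; (x − 23.6)² + (y − 53.0)² = 140.93²; (x − 122.6)² + (y + 42.3)² = 49.10².
Subtracting pairs of circle equations eliminates x²+y² and gives linear equations (the radical axes):
458.6 x + 360.8 y = 68761.67
656.6 x + 170.2 y = 99666.21
Solving the 2×2 system: x ≈ 152.7, y ≈ -3.5 km.

x ≈ 152.7 km, y ≈ -3.5 km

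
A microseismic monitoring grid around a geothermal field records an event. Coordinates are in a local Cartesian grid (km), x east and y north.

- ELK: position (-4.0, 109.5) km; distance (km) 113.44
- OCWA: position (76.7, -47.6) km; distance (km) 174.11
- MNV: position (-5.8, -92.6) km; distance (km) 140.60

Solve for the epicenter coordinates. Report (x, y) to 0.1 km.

(-81.0, 26.2)

Circle about each station: (x + 4.0)² + (y − 109.5)² = 113.44²; (x − 76.7)² + (y + 47.6)² = 174.11²; (x + 5.8)² + (y + 92.6)² = 140.60².
Subtracting the ELK equation from the OCWA and MNV equations removes the quadratic terms:
161.4 x − 314.2 y = -21303.26
-3.6 x − 404.2 y = -10297.58
Solving the 2×2 system: x ≈ -81.0, y ≈ 26.2 km.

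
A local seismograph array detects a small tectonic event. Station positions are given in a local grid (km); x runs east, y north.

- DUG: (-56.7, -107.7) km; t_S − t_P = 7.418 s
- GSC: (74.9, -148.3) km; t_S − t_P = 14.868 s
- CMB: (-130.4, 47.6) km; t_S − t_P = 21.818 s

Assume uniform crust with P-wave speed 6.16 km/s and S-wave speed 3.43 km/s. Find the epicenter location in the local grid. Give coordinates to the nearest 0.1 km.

Distance from S−P lag: d = Δt · v_P v_S / (v_P − v_S) = Δt · (6.16·3.43)/(6.16−3.43) ≈ 7.7395·Δt.
So d_DUG = 57.41, d_GSC = 115.07, d_CMB = 168.86 km.
Circle about each station: (x + 56.7)² + (y + 107.7)² = 57.41²; (x − 74.9)² + (y + 148.3)² = 115.07²; (x + 130.4)² + (y − 47.6)² = 168.86².
Subtracting the DUG equation from the GSC and CMB equations removes the quadratic terms:
263.2 x − 81.2 y = 2843.52
-147.4 x + 310.6 y = -20762.05
Solving the 2×2 system: x ≈ -11.5, y ≈ -72.3 km.

-11.5 km east, -72.3 km north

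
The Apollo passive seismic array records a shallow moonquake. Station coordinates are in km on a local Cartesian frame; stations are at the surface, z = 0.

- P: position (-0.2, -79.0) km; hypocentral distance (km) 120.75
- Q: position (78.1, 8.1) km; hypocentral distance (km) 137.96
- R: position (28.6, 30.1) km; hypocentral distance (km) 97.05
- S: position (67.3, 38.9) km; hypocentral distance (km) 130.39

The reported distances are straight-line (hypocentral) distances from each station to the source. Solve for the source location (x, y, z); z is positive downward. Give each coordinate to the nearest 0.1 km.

x ≈ -45.6 km, y ≈ 15.0 km, depth ≈ 60.7 km

Each station gives a sphere (x−x_i)² + (y−y_i)² + z² = d_i² (stations at z=0).
Subtracting the P sphere from Q and R: z² cancels, leaving linear equations in x and y:
156.6 x + 174.2 y = -4528.22
57.6 x + 218.2 y = 644.79
Solving: x ≈ -45.590, y ≈ 14.990 km (keep extra digits for the depth step; rounded: -45.6, 15.0).
Then from the P sphere: z² = 120.75² − (x + 0.2)² − (y + 79.0)² with x = -45.590, y = 14.990, so z ≈ 60.714 ≈ 60.7 km.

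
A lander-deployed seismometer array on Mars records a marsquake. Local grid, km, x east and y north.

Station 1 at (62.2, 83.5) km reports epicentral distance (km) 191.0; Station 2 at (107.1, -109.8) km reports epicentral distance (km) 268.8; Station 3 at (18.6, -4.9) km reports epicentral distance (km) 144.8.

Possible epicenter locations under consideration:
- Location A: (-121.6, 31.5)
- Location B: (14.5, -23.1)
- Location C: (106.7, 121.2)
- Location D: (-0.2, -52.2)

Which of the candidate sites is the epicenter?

For each candidate, compare |candidate − station| to the reported distance:
Location A: residuals Station 1 0.0, Station 2 0.0, Station 3 0.0 → max 0.0 km
Location B: residuals Station 1 74.2, Station 2 141.9, Station 3 126.1 → max 141.9 km
Location C: residuals Station 1 132.7, Station 2 37.8, Station 3 9.0 → max 132.7 km
Location D: residuals Station 1 41.6, Station 2 147.0, Station 3 93.9 → max 147.0 km
Only Location A has all residuals ≈ 0.

Location A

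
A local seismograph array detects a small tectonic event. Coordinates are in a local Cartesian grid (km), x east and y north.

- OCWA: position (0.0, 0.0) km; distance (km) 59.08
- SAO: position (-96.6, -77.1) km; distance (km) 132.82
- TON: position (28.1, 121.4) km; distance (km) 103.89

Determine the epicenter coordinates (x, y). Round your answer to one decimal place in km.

x ≈ -40.3 km, y ≈ 43.2 km

Circle about each station: x² + y² = 59.08²; (x + 96.6)² + (y + 77.1)² = 132.82²; (x − 28.1)² + (y − 121.4)² = 103.89².
Subtracting the OCWA equation from the SAO and TON equations removes the quadratic terms:
-193.2 x − 154.2 y = 1125.26
56.2 x + 242.8 y = 8224.88
Solving the 2×2 system: x ≈ -40.3, y ≈ 43.2 km.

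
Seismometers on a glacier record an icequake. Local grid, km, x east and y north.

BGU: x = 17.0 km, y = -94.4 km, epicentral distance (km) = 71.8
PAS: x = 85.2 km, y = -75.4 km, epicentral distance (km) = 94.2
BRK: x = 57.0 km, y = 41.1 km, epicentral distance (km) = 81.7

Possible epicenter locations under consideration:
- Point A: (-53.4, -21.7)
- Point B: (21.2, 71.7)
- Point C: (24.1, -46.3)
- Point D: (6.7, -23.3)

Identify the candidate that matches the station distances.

Point D

For each candidate, compare |candidate − station| to the reported distance:
Point A: residuals BGU 29.4, PAS 54.4, BRK 45.3 → max 54.4 km
Point B: residuals BGU 94.4, PAS 66.2, BRK 34.6 → max 94.4 km
Point C: residuals BGU 23.2, PAS 26.5, BRK 11.7 → max 26.5 km
Point D: residuals BGU 0.0, PAS 0.0, BRK 0.0 → max 0.0 km
Only Point D has all residuals ≈ 0.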